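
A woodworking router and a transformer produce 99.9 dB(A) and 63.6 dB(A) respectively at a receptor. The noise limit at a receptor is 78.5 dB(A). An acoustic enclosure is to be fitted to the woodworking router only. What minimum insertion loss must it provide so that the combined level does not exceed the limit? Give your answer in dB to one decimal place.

Everything except the woodworking router sums to 10^(63.6/10) = 2.291e+06 in linear terms, 63.60 dB(A).
The limit corresponds to 10^(78.5/10) = 7.079e+07; subtracting the fixed part leaves 6.850e+07 for the woodworking router, i.e. 78.36 dB(A).
Required insertion loss = 99.9 − 78.36 = 21.54 dB.

21.5 dB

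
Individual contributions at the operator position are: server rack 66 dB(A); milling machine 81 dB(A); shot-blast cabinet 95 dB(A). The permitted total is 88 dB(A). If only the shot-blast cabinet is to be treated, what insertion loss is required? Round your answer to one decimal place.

8.0 dB

Everything except the shot-blast cabinet sums to 10^(66/10) + 10^(81/10) = 1.299e+08 in linear terms, 81.14 dB(A).
The limit corresponds to 10^(88/10) = 6.310e+08; subtracting the fixed part leaves 5.011e+08 for the shot-blast cabinet, i.e. 87.00 dB(A).
So the shot-blast cabinet must be reduced from 95 to 87.00 dB(A): IL = 8.00 dB.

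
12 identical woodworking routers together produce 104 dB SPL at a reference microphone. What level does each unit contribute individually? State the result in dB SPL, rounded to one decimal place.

93.2 dB SPL

12 equal contributions raise the level by 10·log₁₀ 12 = 10.792 dB, so each unit alone gives 104 − 10.792.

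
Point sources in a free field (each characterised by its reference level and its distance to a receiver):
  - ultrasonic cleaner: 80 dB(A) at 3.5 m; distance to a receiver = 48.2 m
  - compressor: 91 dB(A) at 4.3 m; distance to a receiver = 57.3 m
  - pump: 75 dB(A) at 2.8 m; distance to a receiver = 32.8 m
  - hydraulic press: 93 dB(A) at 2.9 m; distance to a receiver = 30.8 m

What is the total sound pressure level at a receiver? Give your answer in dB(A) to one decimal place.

First find each source's level at the receiver (point-source: −20·log₁₀(r/r_ref)), then combine on an intensity basis.
ultrasonic cleaner: 80 − 20·log₁₀(48.2/3.5) = 80 − 22.78 = 57.22 dB(A).
compressor: 91 − 20·log₁₀(57.3/4.3) = 91 − 22.49 = 68.51 dB(A).
pump: 75 − 20·log₁₀(32.8/2.8) = 75 − 21.37 = 53.63 dB(A).
hydraulic press: 93 − 20·log₁₀(30.8/2.9) = 93 − 20.52 = 72.48 dB(A).
Σ 10^(L/10) = 2.554e+07 → L_total = 10·log₁₀(2.554e+07) = 74.07 dB(A).

74.1 dB(A)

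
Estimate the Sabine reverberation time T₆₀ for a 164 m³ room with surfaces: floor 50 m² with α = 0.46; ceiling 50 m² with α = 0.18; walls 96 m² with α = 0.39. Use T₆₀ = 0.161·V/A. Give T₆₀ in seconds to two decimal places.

A = Σ Sᵢαᵢ = 50·0.46 + 50·0.18 + 96·0.39 = 69.44 m².
T₆₀ = 0.161 × 164 / 69.44 = 0.380 s.

0.38 s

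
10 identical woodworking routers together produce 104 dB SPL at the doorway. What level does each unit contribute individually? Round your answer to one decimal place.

10 equal contributions raise the level by 10·log₁₀ 10 = 10.000 dB, so each unit alone gives 104 − 10.000.

94.0 dB SPL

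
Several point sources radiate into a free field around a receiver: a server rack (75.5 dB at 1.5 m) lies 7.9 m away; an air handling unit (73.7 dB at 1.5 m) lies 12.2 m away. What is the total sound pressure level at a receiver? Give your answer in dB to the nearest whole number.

62 dB

Propagate each source to the receiver with L = L_ref − 20·log₁₀(r/r_ref), then add intensities.
server rack: 75.5 − 20·log₁₀(7.9/1.5) = 75.5 − 14.43 = 61.07 dB.
air handling unit: 73.7 − 20·log₁₀(12.2/1.5) = 73.7 − 18.21 = 55.49 dB.
Σ 10^(L/10) = 1.634e+06 → L_total = 10·log₁₀(1.634e+06) = 62.13 dB.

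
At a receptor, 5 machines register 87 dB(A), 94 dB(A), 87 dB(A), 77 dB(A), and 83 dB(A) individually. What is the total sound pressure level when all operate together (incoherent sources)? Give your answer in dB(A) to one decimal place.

For uncorrelated sources the intensities add, so convert each level to linear form, sum, and take 10·log₁₀ of the total.
Σ 10^(L/10) = 10^(87/10) + 10^(94/10) + 10^(87/10) + 10^(77/10) + 10^(83/10) = 3.764e+09.
L_total = 10·log₁₀(3.764e+09) = 95.76 dB(A).

95.8 dB(A)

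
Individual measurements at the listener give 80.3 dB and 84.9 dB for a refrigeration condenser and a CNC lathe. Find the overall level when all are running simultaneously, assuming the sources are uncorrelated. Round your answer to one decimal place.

Incoherent sources combine by intensity addition: L_total = 10·log₁₀(Σ 10^(L_i/10)).
Σ 10^(L/10) = 10^(80.3/10) + 10^(84.9/10) = 4.162e+08.
L_total = 10·log₁₀(4.162e+08) = 86.19 dB.

86.2 dB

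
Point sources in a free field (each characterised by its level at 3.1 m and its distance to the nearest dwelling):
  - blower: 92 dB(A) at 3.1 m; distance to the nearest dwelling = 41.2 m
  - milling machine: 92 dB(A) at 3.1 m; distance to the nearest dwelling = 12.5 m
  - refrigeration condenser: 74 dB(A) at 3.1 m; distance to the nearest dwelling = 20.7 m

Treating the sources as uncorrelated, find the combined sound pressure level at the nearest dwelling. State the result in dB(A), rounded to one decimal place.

Apply inverse-square spreading to bring every level to the receiver, then sum 10^(L/10).
blower: 92 − 20·log₁₀(41.2/3.1) = 92 − 22.47 = 69.53 dB(A).
milling machine: 92 − 20·log₁₀(12.5/3.1) = 92 − 12.11 = 79.89 dB(A).
refrigeration condenser: 74 − 20·log₁₀(20.7/3.1) = 74 − 16.49 = 57.51 dB(A).
Σ 10^(L/10) = 1.070e+08 → L_total = 10·log₁₀(1.070e+08) = 80.29 dB(A).

80.3 dB(A)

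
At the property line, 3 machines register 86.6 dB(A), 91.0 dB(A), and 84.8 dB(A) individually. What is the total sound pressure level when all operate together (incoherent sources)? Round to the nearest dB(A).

93 dB(A)

Incoherent sources combine by intensity addition: L_total = 10·log₁₀(Σ 10^(L_i/10)).
Σ 10^(L/10) = 10^(86.6/10) + 10^(91.0/10) + 10^(84.8/10) = 2.018e+09.
L_total = 10·log₁₀(2.018e+09) = 93.05 dB(A).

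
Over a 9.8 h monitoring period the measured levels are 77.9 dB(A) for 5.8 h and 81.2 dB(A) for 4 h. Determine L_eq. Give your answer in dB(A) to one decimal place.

79.6 dB(A)

The energy average is taken in the linear domain: L_eq = 10·log₁₀[(Σ tᵢ·10^(Lᵢ/10))/T], T = 9.8 h.
Σ tᵢ·10^(Lᵢ/10) = 5.8·10^(77.9/10) + 4·10^(81.2/10) = 8.849e+08.
L_eq = 10·log₁₀(8.849e+08/9.8) = 79.56 dB(A).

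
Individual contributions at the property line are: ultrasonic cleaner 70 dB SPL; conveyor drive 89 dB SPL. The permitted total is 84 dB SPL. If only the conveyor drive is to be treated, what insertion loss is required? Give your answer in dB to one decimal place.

5.2 dB

Everything except the conveyor drive sums to 10^(70/10) = 1.000e+07 in linear terms, 70.00 dB SPL.
The limit corresponds to 10^(84/10) = 2.512e+08; subtracting the fixed part leaves 2.412e+08 for the conveyor drive, i.e. 83.82 dB SPL.
Required insertion loss = 89 − 83.82 = 5.18 dB.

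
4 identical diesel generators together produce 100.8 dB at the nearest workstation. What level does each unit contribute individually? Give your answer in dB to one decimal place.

Dividing the total intensity by 4 lowers the level by 10·log₁₀ 4 = 6.021 dB: L₁ = 100.8 − 6.021.

94.8 dB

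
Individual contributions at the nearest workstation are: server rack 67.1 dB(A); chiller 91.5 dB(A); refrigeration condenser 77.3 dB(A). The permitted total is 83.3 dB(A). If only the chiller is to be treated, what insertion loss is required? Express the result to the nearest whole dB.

Everything except the chiller sums to 10^(67.1/10) + 10^(77.3/10) = 5.883e+07 in linear terms, 77.70 dB(A).
To meet 83.3 dB(A) overall, the treated chiller may contribute at most 10^(83.3/10) − 5.883e+07 = 1.550e+08, i.e. 81.90 dB(A).
Required insertion loss = 91.5 − 81.90 = 9.60 dB.

10 dB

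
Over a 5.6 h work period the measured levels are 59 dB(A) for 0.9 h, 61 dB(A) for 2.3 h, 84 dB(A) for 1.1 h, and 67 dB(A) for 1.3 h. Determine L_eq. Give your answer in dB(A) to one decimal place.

Weight each interval's intensity by its duration and average over T = 5.6 h:
Σ tᵢ·10^(Lᵢ/10) = 0.9·10^(59/10) + 2.3·10^(61/10) + 1.1·10^(84/10) + 1.3·10^(67/10) = 2.864e+08.
L_eq = 10·log₁₀(2.864e+08/5.6) = 77.09 dB(A).

77.1 dB(A)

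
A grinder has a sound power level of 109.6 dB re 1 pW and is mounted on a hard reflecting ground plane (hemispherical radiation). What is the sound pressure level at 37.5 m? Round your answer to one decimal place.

70.1 dB

L_p = L_w − 10·log₁₀(2π·r²) with r = 37.5 m.
2π·r² = 8836 m², 10·log₁₀ of that is 39.462 dB.
L_p = 109.6 − 39.462 = 70.14 dB.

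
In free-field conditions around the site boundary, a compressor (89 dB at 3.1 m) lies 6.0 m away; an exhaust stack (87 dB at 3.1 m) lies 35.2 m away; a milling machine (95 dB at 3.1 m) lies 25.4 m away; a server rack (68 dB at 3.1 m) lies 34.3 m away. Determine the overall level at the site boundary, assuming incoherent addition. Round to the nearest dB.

First find each source's level at the receiver (point-source: −20·log₁₀(r/r_ref)), then combine on an intensity basis.
compressor: 89 − 20·log₁₀(6.0/3.1) = 89 − 5.74 = 83.26 dB.
exhaust stack: 87 − 20·log₁₀(35.2/3.1) = 87 − 21.10 = 65.90 dB.
milling machine: 95 − 20·log₁₀(25.4/3.1) = 95 − 18.27 = 76.73 dB.
server rack: 68 − 20·log₁₀(34.3/3.1) = 68 − 20.88 = 47.12 dB.
Σ 10^(L/10) = 2.631e+08 → L_total = 10·log₁₀(2.631e+08) = 84.20 dB.

84 dB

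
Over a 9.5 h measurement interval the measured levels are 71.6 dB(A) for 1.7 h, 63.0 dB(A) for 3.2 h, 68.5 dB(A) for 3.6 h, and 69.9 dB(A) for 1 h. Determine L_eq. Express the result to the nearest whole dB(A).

68 dB(A)

Weight each interval's intensity by its duration and average over T = 9.5 h:
Σ tᵢ·10^(Lᵢ/10) = 1.7·10^(71.6/10) + 3.2·10^(63.0/10) + 3.6·10^(68.5/10) + 1·10^(69.9/10) = 6.622e+07.
L_eq = 10·log₁₀(6.622e+07/9.5) = 68.43 dB(A).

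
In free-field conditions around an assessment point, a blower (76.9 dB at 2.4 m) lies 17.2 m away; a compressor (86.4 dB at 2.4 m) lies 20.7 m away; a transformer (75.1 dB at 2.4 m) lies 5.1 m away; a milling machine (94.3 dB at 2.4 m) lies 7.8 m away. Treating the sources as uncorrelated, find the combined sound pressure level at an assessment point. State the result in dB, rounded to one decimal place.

Propagate each source to the receiver with L = L_ref − 20·log₁₀(r/r_ref), then add intensities.
blower: 76.9 − 20·log₁₀(17.2/2.4) = 76.9 − 17.11 = 59.79 dB.
compressor: 86.4 − 20·log₁₀(20.7/2.4) = 86.4 − 18.72 = 67.68 dB.
transformer: 75.1 − 20·log₁₀(5.1/2.4) = 75.1 − 6.55 = 68.55 dB.
milling machine: 94.3 − 20·log₁₀(7.8/2.4) = 94.3 − 10.24 = 84.06 dB.
Σ 10^(L/10) = 2.688e+08 → L_total = 10·log₁₀(2.688e+08) = 84.29 dB.

84.3 dB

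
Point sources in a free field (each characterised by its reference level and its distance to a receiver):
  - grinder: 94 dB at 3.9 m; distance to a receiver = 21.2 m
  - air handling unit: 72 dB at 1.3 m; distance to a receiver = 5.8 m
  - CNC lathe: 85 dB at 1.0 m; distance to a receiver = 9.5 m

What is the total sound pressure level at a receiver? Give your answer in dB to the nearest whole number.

80 dB

First find each source's level at the receiver (point-source: −20·log₁₀(r/r_ref)), then combine on an intensity basis.
grinder: 94 − 20·log₁₀(21.2/3.9) = 94 − 14.71 = 79.29 dB.
air handling unit: 72 − 20·log₁₀(5.8/1.3) = 72 − 12.99 = 59.01 dB.
CNC lathe: 85 − 20·log₁₀(9.5/1.0) = 85 − 19.55 = 65.45 dB.
Σ 10^(L/10) = 8.931e+07 → L_total = 10·log₁₀(8.931e+07) = 79.51 dB.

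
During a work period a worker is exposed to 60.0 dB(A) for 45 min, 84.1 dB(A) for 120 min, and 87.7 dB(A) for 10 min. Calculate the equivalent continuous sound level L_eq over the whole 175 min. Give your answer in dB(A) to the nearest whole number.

The energy average is taken in the linear domain: L_eq = 10·log₁₀[(Σ tᵢ·10^(Lᵢ/10))/T], T = 175 min.
Σ tᵢ·10^(Lᵢ/10) = 45·10^(60.0/10) + 120·10^(84.1/10) + 10·10^(87.7/10) = 3.678e+10.
L_eq = 10·log₁₀(3.678e+10/175) = 83.23 dB(A).

83 dB(A)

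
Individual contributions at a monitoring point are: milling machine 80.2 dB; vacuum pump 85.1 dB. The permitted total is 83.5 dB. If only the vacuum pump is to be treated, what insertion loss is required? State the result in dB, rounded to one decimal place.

4.3 dB

Fixed contribution from the other source: Σ 10^(L/10) = 10^(80.2/10) = 1.047e+08 (80.20 dB).
To meet 83.5 dB overall, the treated vacuum pump may contribute at most 10^(83.5/10) − 1.047e+08 = 1.192e+08, i.e. 80.76 dB.
So the vacuum pump must be reduced from 85.1 to 80.76 dB: IL = 4.34 dB.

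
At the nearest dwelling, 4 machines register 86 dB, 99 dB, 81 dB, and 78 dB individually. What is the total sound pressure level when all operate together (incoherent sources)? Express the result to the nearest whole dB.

99 dB

Incoherent sources combine by intensity addition: L_total = 10·log₁₀(Σ 10^(L_i/10)).
Σ 10^(L/10) = 10^(86/10) + 10^(99/10) + 10^(81/10) + 10^(78/10) = 8.530e+09.
L_total = 10·log₁₀(8.530e+09) = 99.31 dB.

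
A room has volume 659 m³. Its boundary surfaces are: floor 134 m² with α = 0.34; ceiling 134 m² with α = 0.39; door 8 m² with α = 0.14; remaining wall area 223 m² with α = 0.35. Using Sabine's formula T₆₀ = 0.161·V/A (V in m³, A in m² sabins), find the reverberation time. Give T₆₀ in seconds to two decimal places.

0.60 s

Total absorption A = 134·0.34 + 134·0.39 + 8·0.14 + 223·0.35 = 176.99 m² sabins.
T₆₀ = 0.161·V/A = 0.161·659/176.99 = 0.599 s.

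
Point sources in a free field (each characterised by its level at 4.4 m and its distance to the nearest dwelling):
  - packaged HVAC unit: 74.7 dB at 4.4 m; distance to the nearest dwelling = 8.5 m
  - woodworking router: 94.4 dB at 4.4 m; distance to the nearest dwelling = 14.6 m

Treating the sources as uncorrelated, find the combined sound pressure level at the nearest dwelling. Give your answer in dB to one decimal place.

84.1 dB

Apply inverse-square spreading to bring every level to the receiver, then sum 10^(L/10).
packaged HVAC unit: 74.7 − 20·log₁₀(8.5/4.4) = 74.7 − 5.72 = 68.98 dB.
woodworking router: 94.4 − 20·log₁₀(14.6/4.4) = 94.4 − 10.42 = 83.98 dB.
Σ 10^(L/10) = 2.581e+08 → L_total = 10·log₁₀(2.581e+08) = 84.12 dB.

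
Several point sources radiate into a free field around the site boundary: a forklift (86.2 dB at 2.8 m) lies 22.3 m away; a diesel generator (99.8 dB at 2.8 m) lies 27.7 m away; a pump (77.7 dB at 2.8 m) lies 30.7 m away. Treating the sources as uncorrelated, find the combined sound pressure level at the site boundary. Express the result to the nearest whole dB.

Propagate each source to the receiver with L = L_ref − 20·log₁₀(r/r_ref), then add intensities.
forklift: 86.2 − 20·log₁₀(22.3/2.8) = 86.2 − 18.02 = 68.18 dB.
diesel generator: 99.8 − 20·log₁₀(27.7/2.8) = 99.8 − 19.91 = 79.89 dB.
pump: 77.7 − 20·log₁₀(30.7/2.8) = 77.7 − 20.80 = 56.90 dB.
Σ 10^(L/10) = 1.046e+08 → L_total = 10·log₁₀(1.046e+08) = 80.20 dB.

80 dB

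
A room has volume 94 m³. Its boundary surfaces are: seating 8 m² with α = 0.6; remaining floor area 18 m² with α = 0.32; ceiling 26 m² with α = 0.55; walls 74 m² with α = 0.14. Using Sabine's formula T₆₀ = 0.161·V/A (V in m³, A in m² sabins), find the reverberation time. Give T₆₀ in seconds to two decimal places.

0.43 s

Total absorption A = 8·0.6 + 18·0.32 + 26·0.55 + 74·0.14 = 35.22 m² sabins.
T₆₀ = 0.161 × 94 / 35.22 = 0.430 s.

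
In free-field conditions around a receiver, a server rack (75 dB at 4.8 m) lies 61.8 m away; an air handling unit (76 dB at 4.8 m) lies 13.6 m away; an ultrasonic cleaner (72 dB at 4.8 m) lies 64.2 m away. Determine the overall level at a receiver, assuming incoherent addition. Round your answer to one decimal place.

First find each source's level at the receiver (point-source: −20·log₁₀(r/r_ref)), then combine on an intensity basis.
server rack: 75 − 20·log₁₀(61.8/4.8) = 75 − 22.19 = 52.81 dB.
air handling unit: 76 − 20·log₁₀(13.6/4.8) = 76 − 9.05 = 66.95 dB.
ultrasonic cleaner: 72 − 20·log₁₀(64.2/4.8) = 72 − 22.53 = 49.47 dB.
Σ 10^(L/10) = 5.238e+06 → L_total = 10·log₁₀(5.238e+06) = 67.19 dB.

67.2 dB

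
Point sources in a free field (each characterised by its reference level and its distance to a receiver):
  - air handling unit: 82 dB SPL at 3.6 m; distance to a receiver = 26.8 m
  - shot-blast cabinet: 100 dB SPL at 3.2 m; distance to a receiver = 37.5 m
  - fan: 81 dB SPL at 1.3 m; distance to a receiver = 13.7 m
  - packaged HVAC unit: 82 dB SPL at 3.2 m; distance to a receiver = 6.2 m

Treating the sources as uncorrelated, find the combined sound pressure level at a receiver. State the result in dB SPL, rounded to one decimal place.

80.8 dB SPL

First find each source's level at the receiver (point-source: −20·log₁₀(r/r_ref)), then combine on an intensity basis.
air handling unit: 82 − 20·log₁₀(26.8/3.6) = 82 − 17.44 = 64.56 dB SPL.
shot-blast cabinet: 100 − 20·log₁₀(37.5/3.2) = 100 − 21.38 = 78.62 dB SPL.
fan: 81 − 20·log₁₀(13.7/1.3) = 81 − 20.46 = 60.54 dB SPL.
packaged HVAC unit: 82 − 20·log₁₀(6.2/3.2) = 82 − 5.74 = 76.26 dB SPL.
Σ 10^(L/10) = 1.190e+08 → L_total = 10·log₁₀(1.190e+08) = 80.76 dB SPL.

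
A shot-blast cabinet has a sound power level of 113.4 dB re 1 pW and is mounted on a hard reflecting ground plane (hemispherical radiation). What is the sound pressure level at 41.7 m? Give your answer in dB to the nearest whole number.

73 dB

Free-field hemispherical radiation: L_p = L_w − 10·log₁₀(2π·r²), r = 41.7 m.
2π·r² = 1.093e+04 m², 10·log₁₀ of that is 40.385 dB.
L_p = 113.4 − 40.385 = 73.02 dB.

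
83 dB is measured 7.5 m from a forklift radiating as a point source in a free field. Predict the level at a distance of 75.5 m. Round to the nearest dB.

Point-source attenuation: ΔL = 20·log₁₀(r₂/r₁) = 20·log₁₀(75.5/7.5) = 20.058 dB.
L₂ = 83 − 20·log₁₀(75.5/7.5) = 83 − 20.058 = 62.94 dB.

63 dB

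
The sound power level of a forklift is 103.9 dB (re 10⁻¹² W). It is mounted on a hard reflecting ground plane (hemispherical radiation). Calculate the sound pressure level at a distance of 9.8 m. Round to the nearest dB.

The power spreads over a hemisphere of area 2π·r², so L_p = L_w − 10·log₁₀(2π·r²).
2π·r² = 603.4 m², 10·log₁₀ of that is 27.806 dB.
L_p = 103.9 − 27.806 = 76.09 dB.

76 dB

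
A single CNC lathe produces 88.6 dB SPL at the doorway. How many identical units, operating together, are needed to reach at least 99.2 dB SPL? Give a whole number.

N identical sources give L₁ + 10·log₁₀ N, so require 10·log₁₀ N ≥ 99.2 − 88.6 = 10.6 dB.
N ≥ 10^(10.6/10) = 11.482, so N = 12.

12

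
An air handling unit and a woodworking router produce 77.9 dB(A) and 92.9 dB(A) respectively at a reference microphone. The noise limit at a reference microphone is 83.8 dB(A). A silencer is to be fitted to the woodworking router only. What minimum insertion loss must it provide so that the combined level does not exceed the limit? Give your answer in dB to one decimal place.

10.4 dB

Everything except the woodworking router sums to 10^(77.9/10) = 6.166e+07 in linear terms, 77.90 dB(A).
The limit corresponds to 10^(83.8/10) = 2.399e+08; subtracting the fixed part leaves 1.782e+08 for the woodworking router, i.e. 82.51 dB(A).
So the woodworking router must be reduced from 92.9 to 82.51 dB(A): IL = 10.39 dB.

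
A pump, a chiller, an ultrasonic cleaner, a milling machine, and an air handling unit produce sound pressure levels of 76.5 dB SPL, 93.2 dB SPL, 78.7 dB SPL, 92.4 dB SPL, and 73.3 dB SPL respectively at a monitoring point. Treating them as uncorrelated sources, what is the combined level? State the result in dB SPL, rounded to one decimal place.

96.0 dB SPL

Incoherent sources combine by intensity addition: L_total = 10·log₁₀(Σ 10^(L_i/10)).
Σ 10^(L/10) = 10^(76.5/10) + 10^(93.2/10) + 10^(78.7/10) + 10^(92.4/10) + 10^(73.3/10) = 3.967e+09.
L_total = 10·log₁₀(3.967e+09) = 95.98 dB SPL.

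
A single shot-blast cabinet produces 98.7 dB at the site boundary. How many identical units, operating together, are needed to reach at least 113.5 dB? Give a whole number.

31

Need L₁ + 10·log₁₀ N ≥ 113.5, i.e. log₁₀ N ≥ 1.48.
N ≥ 10^(14.8/10) = 30.200, so N = 31.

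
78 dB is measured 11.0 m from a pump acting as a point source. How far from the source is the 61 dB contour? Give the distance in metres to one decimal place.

77.9 m

Point-source spreading drops the level by 20·log₁₀(r₂/r₁); inverting, r₂/r₁ = 10^(ΔL/20).
r₂ = 11.0·10^((78−61)/20) = 11.0·10^(17.0/20) = 77.87 m.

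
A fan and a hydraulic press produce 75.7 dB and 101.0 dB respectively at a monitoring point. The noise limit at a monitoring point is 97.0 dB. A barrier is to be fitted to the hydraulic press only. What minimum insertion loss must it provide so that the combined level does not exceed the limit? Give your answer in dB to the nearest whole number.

Everything except the hydraulic press sums to 10^(75.7/10) = 3.715e+07 in linear terms, 75.70 dB.
The limit corresponds to 10^(97.0/10) = 5.012e+09; subtracting the fixed part leaves 4.975e+09 for the hydraulic press, i.e. 96.97 dB.
Required insertion loss = 101.0 − 96.97 = 4.03 dB.

4 dB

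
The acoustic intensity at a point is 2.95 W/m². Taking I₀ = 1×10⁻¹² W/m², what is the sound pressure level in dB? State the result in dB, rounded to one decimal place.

124.7 dB

L = 10·log₁₀(I/I₀) = 10·log₁₀(2.95/10⁻¹²) = 10·log₁₀(2.95×10^12).
L = 10·(0.4698 + 12) = 124.70 dB.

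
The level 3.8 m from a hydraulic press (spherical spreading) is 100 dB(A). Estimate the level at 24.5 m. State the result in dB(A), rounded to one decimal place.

Point-source attenuation: ΔL = 20·log₁₀(r₂/r₁) = 20·log₁₀(24.5/3.8) = 16.188 dB.
L₂ = 100 − 20·log₁₀(24.5/3.8) = 100 − 16.188 = 83.81 dB(A).

83.8 dB(A)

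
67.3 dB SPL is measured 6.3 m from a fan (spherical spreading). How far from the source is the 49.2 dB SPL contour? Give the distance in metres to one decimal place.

50.6 m

The 18.1 dB drop corresponds to a distance ratio of 10^(18.1/20) for a point source.
r₂ = 6.3·10^((67.3−49.2)/20) = 6.3·10^(18.1/20) = 50.62 m.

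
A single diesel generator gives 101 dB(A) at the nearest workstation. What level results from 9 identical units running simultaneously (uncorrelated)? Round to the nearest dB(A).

111 dB(A)

L_total = L₁ + 10·log₁₀ N for N identical incoherent sources.
L_total = 101 + 10·log₁₀(9) = 101 + 9.542 = 110.54 dB(A).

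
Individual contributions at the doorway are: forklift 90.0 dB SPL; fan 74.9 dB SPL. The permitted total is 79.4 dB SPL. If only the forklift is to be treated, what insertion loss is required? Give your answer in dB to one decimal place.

12.5 dB

Fixed contribution from the other source: Σ 10^(L/10) = 10^(74.9/10) = 3.090e+07 (74.90 dB SPL).
The limit corresponds to 10^(79.4/10) = 8.710e+07; subtracting the fixed part leaves 5.619e+07 for the forklift, i.e. 77.50 dB SPL.
Required insertion loss = 90.0 − 77.50 = 12.50 dB.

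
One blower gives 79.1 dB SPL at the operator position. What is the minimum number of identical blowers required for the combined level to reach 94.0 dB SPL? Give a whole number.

N identical sources give L₁ + 10·log₁₀ N, so require 10·log₁₀ N ≥ 94.0 − 79.1 = 14.9 dB.
N ≥ 10^(14.9/10) = 30.903, so N = 31.

31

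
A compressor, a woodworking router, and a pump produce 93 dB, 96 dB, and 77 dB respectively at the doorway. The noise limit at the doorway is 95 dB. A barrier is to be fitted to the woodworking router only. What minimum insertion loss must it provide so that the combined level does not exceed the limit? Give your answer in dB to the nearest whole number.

Fixed contribution from the other sources: Σ 10^(L/10) = 10^(93/10) + 10^(77/10) = 2.045e+09 (93.11 dB).
To meet 95 dB overall, the treated woodworking router may contribute at most 10^(95/10) − 2.045e+09 = 1.117e+09, i.e. 90.48 dB.
So the woodworking router must be reduced from 96 to 90.48 dB: IL = 5.52 dB.

6 dB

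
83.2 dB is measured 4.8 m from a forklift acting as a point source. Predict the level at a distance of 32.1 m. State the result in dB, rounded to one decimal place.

Point-source attenuation: ΔL = 20·log₁₀(r₂/r₁) = 20·log₁₀(32.1/4.8) = 16.505 dB.
L₂ = 83.2 − 20·log₁₀(32.1/4.8) = 83.2 − 16.505 = 66.69 dB.

66.7 dB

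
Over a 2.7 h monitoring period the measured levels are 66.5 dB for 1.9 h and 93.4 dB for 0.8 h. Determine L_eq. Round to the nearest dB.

L_eq = 10·log₁₀[(1/T)·Σ tᵢ·10^(Lᵢ/10)] with T = 2.7 h.
Σ tᵢ·10^(Lᵢ/10) = 1.9·10^(66.5/10) + 0.8·10^(93.4/10) = 1.759e+09.
L_eq = 10·log₁₀(1.759e+09/2.7) = 88.14 dB.

88 dB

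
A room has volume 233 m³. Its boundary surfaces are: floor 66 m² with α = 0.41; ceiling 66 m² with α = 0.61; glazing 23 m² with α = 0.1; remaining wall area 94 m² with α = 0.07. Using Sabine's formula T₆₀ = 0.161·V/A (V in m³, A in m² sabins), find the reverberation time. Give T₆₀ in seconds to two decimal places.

A = Σ Sᵢαᵢ = 66·0.41 + 66·0.61 + 23·0.1 + 94·0.07 = 76.20 m².
T₆₀ = 0.161·V/A = 0.161·233/76.20 = 0.492 s.

0.49 s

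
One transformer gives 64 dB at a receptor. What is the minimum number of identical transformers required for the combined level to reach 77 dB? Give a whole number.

N identical sources give L₁ + 10·log₁₀ N, so require 10·log₁₀ N ≥ 77 − 64 = 13.0 dB.
N ≥ 10^(13.0/10) = 19.953, so N = 20.

20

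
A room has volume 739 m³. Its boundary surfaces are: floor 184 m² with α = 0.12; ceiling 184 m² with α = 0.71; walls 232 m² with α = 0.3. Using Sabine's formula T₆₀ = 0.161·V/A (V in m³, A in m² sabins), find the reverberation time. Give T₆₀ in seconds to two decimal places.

0.54 s

A = Σ Sᵢαᵢ = 184·0.12 + 184·0.71 + 232·0.3 = 222.32 m².
T₆₀ = 0.161·V/A = 0.161·739/222.32 = 0.535 s.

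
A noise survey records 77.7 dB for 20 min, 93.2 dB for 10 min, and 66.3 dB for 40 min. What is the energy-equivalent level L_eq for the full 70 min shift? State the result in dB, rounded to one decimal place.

The energy average is taken in the linear domain: L_eq = 10·log₁₀[(Σ tᵢ·10^(Lᵢ/10))/T], T = 70 min.
Σ tᵢ·10^(Lᵢ/10) = 20·10^(77.7/10) + 10·10^(93.2/10) + 40·10^(66.3/10) = 2.224e+10.
L_eq = 10·log₁₀(2.224e+10/70) = 85.02 dB.

85.0 dB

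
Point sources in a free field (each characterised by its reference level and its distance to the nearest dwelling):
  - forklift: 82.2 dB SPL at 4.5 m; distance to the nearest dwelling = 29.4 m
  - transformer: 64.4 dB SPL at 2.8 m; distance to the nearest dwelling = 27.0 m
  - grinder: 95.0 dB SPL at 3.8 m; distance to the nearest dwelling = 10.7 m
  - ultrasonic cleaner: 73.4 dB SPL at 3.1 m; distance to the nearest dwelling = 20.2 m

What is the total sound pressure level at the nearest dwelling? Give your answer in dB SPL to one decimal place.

86.1 dB SPL

Apply inverse-square spreading to bring every level to the receiver, then sum 10^(L/10).
forklift: 82.2 − 20·log₁₀(29.4/4.5) = 82.2 − 16.30 = 65.90 dB SPL.
transformer: 64.4 − 20·log₁₀(27.0/2.8) = 64.4 − 19.68 = 44.72 dB SPL.
grinder: 95.0 − 20·log₁₀(10.7/3.8) = 95.0 − 8.99 = 86.01 dB SPL.
ultrasonic cleaner: 73.4 − 20·log₁₀(20.2/3.1) = 73.4 − 16.28 = 57.12 dB SPL.
Σ 10^(L/10) = 4.033e+08 → L_total = 10·log₁₀(4.033e+08) = 86.06 dB SPL.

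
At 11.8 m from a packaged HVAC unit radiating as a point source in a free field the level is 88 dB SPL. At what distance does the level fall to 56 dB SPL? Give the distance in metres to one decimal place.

For a point source L₁ − L₂ = 20·log₁₀(r₂/r₁), so r₂ = r₁·10^((L₁−L₂)/20).
r₂ = 11.8·10^((88−56)/20) = 11.8·10^(32.0/20) = 469.77 m.

469.8 m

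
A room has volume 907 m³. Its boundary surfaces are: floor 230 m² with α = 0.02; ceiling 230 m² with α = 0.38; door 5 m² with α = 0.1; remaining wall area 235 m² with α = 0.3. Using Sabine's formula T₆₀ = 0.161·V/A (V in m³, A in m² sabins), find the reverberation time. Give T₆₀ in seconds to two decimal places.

Total absorption A = 230·0.02 + 230·0.38 + 5·0.1 + 235·0.3 = 163.00 m² sabins.
T₆₀ = 0.161 × 907 / 163.00 = 0.896 s.

0.90 s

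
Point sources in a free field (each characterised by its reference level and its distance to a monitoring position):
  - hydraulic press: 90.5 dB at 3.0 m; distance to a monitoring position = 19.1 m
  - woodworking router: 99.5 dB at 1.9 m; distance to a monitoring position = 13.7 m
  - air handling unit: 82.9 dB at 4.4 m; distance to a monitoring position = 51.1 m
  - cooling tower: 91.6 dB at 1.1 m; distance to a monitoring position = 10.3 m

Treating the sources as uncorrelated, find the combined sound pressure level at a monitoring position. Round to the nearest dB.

83 dB

First find each source's level at the receiver (point-source: −20·log₁₀(r/r_ref)), then combine on an intensity basis.
hydraulic press: 90.5 − 20·log₁₀(19.1/3.0) = 90.5 − 16.08 = 74.42 dB.
woodworking router: 99.5 − 20·log₁₀(13.7/1.9) = 99.5 − 17.16 = 82.34 dB.
air handling unit: 82.9 − 20·log₁₀(51.1/4.4) = 82.9 − 21.30 = 61.60 dB.
cooling tower: 91.6 − 20·log₁₀(10.3/1.1) = 91.6 − 19.43 = 72.17 dB.
Σ 10^(L/10) = 2.170e+08 → L_total = 10·log₁₀(2.170e+08) = 83.37 dB.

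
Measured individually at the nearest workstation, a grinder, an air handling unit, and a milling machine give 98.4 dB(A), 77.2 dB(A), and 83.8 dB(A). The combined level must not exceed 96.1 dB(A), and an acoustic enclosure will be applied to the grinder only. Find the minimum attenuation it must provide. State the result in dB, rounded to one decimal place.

2.6 dB

The untreated sources together contribute 10^(77.2/10) + 10^(83.8/10) = 2.924e+08, i.e. 84.66 dB(A).
To meet 96.1 dB(A) overall, the treated grinder may contribute at most 10^(96.1/10) − 2.924e+08 = 3.781e+09, i.e. 95.78 dB(A).
Required insertion loss = 98.4 − 95.78 = 2.62 dB.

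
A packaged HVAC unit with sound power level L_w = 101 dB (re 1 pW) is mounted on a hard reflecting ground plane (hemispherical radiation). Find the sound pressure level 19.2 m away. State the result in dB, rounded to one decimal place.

Free-field hemispherical radiation: L_p = L_w − 10·log₁₀(2π·r²), r = 19.2 m.
2π·r² = 2316 m², 10·log₁₀ of that is 33.648 dB.
L_p = 101 − 33.648 = 67.35 dB.

67.4 dB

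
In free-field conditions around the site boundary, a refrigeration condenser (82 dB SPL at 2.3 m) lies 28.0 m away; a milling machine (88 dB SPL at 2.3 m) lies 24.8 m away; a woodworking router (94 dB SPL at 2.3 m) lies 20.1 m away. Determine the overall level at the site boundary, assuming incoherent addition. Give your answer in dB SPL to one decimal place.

76.0 dB SPL

Apply inverse-square spreading to bring every level to the receiver, then sum 10^(L/10).
refrigeration condenser: 82 − 20·log₁₀(28.0/2.3) = 82 − 21.71 = 60.29 dB SPL.
milling machine: 88 − 20·log₁₀(24.8/2.3) = 88 − 20.65 = 67.35 dB SPL.
woodworking router: 94 − 20·log₁₀(20.1/2.3) = 94 − 18.83 = 75.17 dB SPL.
Σ 10^(L/10) = 3.939e+07 → L_total = 10·log₁₀(3.939e+07) = 75.95 dB SPL.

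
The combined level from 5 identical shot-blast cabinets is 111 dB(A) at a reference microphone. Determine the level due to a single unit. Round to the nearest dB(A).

104 dB(A)

5 equal contributions raise the level by 10·log₁₀ 5 = 6.990 dB, so each unit alone gives 111 − 6.990.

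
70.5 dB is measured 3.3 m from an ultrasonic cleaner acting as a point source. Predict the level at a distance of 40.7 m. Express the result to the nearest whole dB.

49 dB

Spherical spreading from a point source gives a 20·log₁₀(r₂/r₁) drop.
L₂ = 70.5 − 20·log₁₀(40.7/3.3) = 70.5 − 21.822 = 48.68 dB.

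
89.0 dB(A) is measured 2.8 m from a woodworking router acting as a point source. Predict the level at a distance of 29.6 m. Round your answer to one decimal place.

68.5 dB(A)

Spherical spreading from a point source gives a 20·log₁₀(r₂/r₁) drop.
L₂ = 89.0 − 20·log₁₀(29.6/2.8) = 89.0 − 20.483 = 68.52 dB(A).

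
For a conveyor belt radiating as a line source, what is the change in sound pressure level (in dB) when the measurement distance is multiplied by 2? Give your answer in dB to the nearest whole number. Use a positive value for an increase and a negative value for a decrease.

-3 dB

With cylindrical spreading the level changes by −10·log₁₀(r₂/r₁).
ΔL = −10·log₁₀(2) = -3.01 dB.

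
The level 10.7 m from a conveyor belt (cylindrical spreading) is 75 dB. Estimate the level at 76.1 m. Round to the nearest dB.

For a line source, L₂ = L₁ − 10·log₁₀(r₂/r₁).
L₂ = 75 − 10·log₁₀(76.1/10.7) = 75 − 8.520 = 66.48 dB.

66 dB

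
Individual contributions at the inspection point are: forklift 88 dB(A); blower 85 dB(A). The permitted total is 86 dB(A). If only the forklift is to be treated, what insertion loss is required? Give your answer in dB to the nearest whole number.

9 dB

Everything except the forklift sums to 10^(85/10) = 3.162e+08 in linear terms, 85.00 dB(A).
The limit corresponds to 10^(86/10) = 3.981e+08; subtracting the fixed part leaves 8.188e+07 for the forklift, i.e. 79.13 dB(A).
So the forklift must be reduced from 88 to 79.13 dB(A): IL = 8.87 dB.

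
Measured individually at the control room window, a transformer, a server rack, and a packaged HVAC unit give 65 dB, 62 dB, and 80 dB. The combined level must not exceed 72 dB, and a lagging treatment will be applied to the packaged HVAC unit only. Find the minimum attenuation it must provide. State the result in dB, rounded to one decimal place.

Fixed contribution from the other sources: Σ 10^(L/10) = 10^(65/10) + 10^(62/10) = 4.747e+06 (66.76 dB).
To meet 72 dB overall, the treated packaged HVAC unit may contribute at most 10^(72/10) − 4.747e+06 = 1.110e+07, i.e. 70.45 dB.
So the packaged HVAC unit must be reduced from 80 to 70.45 dB: IL = 9.55 dB.

9.5 dB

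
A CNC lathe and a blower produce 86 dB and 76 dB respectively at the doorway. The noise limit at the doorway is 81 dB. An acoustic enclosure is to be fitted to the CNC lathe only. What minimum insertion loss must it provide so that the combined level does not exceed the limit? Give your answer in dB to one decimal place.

Everything except the CNC lathe sums to 10^(76/10) = 3.981e+07 in linear terms, 76.00 dB.
The limit corresponds to 10^(81/10) = 1.259e+08; subtracting the fixed part leaves 8.608e+07 for the CNC lathe, i.e. 79.35 dB.
So the CNC lathe must be reduced from 86 to 79.35 dB: IL = 6.65 dB.

6.7 dB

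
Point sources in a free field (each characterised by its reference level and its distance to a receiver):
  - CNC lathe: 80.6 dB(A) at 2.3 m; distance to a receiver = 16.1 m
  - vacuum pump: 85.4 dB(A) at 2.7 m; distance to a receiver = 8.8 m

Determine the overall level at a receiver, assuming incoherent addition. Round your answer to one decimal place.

Apply inverse-square spreading to bring every level to the receiver, then sum 10^(L/10).
CNC lathe: 80.6 − 20·log₁₀(16.1/2.3) = 80.6 − 16.90 = 63.70 dB(A).
vacuum pump: 85.4 − 20·log₁₀(8.8/2.7) = 85.4 − 10.26 = 75.14 dB(A).
Σ 10^(L/10) = 3.498e+07 → L_total = 10·log₁₀(3.498e+07) = 75.44 dB(A).

75.4 dB(A)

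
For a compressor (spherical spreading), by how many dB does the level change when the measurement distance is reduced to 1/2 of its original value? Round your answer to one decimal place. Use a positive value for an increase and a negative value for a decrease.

+6.0 dB

Point-source spreading: ΔL = −20·log₁₀(r₂/r₁).
ΔL = −20·log₁₀(0.5) = +6.02 dB.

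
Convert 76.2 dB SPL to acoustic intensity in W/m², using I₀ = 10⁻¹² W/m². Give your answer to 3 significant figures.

I = I₀·10^(L/10) = 10⁻¹² × 10^(76.2/10) = 10^(-4.380).

4.17e-05 W/m²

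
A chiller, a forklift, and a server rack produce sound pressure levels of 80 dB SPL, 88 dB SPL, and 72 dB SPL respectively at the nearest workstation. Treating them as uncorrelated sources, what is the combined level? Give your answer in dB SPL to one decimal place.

88.7 dB SPL

For uncorrelated sources the intensities add, so convert each level to linear form, sum, and take 10·log₁₀ of the total.
Σ 10^(L/10) = 10^(80/10) + 10^(88/10) + 10^(72/10) = 7.468e+08.
L_total = 10·log₁₀(7.468e+08) = 88.73 dB SPL.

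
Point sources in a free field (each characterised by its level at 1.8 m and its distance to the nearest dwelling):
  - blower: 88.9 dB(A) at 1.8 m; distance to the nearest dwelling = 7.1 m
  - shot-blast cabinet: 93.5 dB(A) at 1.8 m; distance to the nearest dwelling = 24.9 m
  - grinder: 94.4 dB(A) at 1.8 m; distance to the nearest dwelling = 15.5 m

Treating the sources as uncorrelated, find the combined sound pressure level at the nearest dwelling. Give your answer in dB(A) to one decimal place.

Propagate each source to the receiver with L = L_ref − 20·log₁₀(r/r_ref), then add intensities.
blower: 88.9 − 20·log₁₀(7.1/1.8) = 88.9 − 11.92 = 76.98 dB(A).
shot-blast cabinet: 93.5 − 20·log₁₀(24.9/1.8) = 93.5 − 22.82 = 70.68 dB(A).
grinder: 94.4 − 20·log₁₀(15.5/1.8) = 94.4 − 18.70 = 75.70 dB(A).
Σ 10^(L/10) = 9.873e+07 → L_total = 10·log₁₀(9.873e+07) = 79.94 dB(A).

79.9 dB(A)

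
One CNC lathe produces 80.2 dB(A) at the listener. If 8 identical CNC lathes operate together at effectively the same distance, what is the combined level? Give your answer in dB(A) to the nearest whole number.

89 dB(A)

L_total = L₁ + 10·log₁₀ N for N identical incoherent sources.
L_total = 80.2 + 10·log₁₀(8) = 80.2 + 9.031 = 89.23 dB(A).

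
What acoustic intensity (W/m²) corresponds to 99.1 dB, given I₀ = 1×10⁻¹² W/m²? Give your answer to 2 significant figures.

0.0081 W/m²

I/I₀ = 10^(99.1/10) = 8.128e+09, so I = 8.128e+09 × 10⁻¹² W/m².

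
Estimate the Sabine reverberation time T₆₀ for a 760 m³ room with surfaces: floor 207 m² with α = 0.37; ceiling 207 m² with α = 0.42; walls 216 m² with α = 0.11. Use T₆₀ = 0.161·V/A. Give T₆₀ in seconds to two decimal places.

Summing Sᵢαᵢ: 207·0.37 + 207·0.42 + 216·0.11 = 187.29 m².
T₆₀ = 0.161 × 760 / 187.29 = 0.653 s.

0.65 s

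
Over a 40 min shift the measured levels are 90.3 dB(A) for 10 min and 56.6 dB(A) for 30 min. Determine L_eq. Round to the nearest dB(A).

84 dB(A)

L_eq = 10·log₁₀[(1/T)·Σ tᵢ·10^(Lᵢ/10)] with T = 40 min.
Σ tᵢ·10^(Lᵢ/10) = 10·10^(90.3/10) + 30·10^(56.6/10) = 1.073e+10.
L_eq = 10·log₁₀(1.073e+10/40) = 84.28 dB(A).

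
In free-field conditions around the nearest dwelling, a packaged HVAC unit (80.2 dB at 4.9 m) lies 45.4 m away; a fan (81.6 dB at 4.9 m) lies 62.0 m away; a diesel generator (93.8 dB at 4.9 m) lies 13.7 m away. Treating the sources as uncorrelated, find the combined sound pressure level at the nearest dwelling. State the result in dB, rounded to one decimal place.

Apply inverse-square spreading to bring every level to the receiver, then sum 10^(L/10).
packaged HVAC unit: 80.2 − 20·log₁₀(45.4/4.9) = 80.2 − 19.34 = 60.86 dB.
fan: 81.6 − 20·log₁₀(62.0/4.9) = 81.6 − 22.04 = 59.56 dB.
diesel generator: 93.8 − 20·log₁₀(13.7/4.9) = 93.8 − 8.93 = 84.87 dB.
Σ 10^(L/10) = 3.090e+08 → L_total = 10·log₁₀(3.090e+08) = 84.90 dB.

84.9 dB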